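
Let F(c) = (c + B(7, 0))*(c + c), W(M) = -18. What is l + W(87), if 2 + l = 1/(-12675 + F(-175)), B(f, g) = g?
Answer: -971499/48575 ≈ -20.000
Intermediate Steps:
F(c) = 2*c**2 (F(c) = (c + 0)*(c + c) = c*(2*c) = 2*c**2)
l = -97149/48575 (l = -2 + 1/(-12675 + 2*(-175)**2) = -2 + 1/(-12675 + 2*30625) = -2 + 1/(-12675 + 61250) = -2 + 1/48575 = -97149/48575 ≈ -2.0000)
l + W(87) = -97149/48575 - 18 = -971499/48575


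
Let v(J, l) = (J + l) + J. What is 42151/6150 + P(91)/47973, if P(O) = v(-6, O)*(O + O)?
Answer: 234503847/32781550 ≈ 7.1535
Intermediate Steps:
v(J, l) = l + 2*J
P(O) = 2*O*(-12 + O) (P(O) = (O + 2*(-6))*(O + O) = (O - 12)*(2*O) = (-12 + O)*(2*O) = 2*O*(-12 + O))
42151/6150 + P(91)/47973 = 42151/6150 + (2*91*(-12 + 91))/47973 = 42151*(1/6150) + (2*91*79)*(1/47973) = 42151/6150 + 14378*(1/47973) = 42151/6150 + 14378/47973 = 234503847/32781550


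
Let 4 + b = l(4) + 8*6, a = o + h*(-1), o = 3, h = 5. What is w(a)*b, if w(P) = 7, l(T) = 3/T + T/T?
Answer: 1281/4 ≈ 320.25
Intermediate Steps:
a = -2 (a = 3 + 5*(-1) = 3 - 5 = -2)
l(T) = 1 + 3/T (l(T) = 3/T + 1 = 1 + 3/T)
b = 183/4 (b = -4 + ((3 + 4)/4 + 8*6) = -4 + ((¼)*7 + 48) = -4 + (7/4 + 48) = -4 + 199/4 = 183/4 ≈ 45.750)
w(a)*b = 7*(183/4) = 1281/4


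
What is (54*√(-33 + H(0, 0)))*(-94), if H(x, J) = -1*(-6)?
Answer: -15228*I*√3 ≈ -26376.0*I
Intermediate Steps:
H(x, J) = 6
(54*√(-33 + H(0, 0)))*(-94) = (54*√(-33 + 6))*(-94) = (54*√(-27))*(-94) = (54*(3*I*√3))*(-94) = (162*I*√3)*(-94) = -15228*I*√3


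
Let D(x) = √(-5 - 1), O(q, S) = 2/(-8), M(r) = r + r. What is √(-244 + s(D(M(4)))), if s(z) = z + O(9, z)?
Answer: √(-977 + 4*I*√6)/2 ≈ 0.078365 + 15.629*I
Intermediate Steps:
M(r) = 2*r
O(q, S) = -¼ (O(q, S) = 2*(-⅛) = -¼)
D(x) = I*√6 (D(x) = √(-6) = I*√6)
s(z) = -¼ + z (s(z) = z - ¼ = -¼ + z)
√(-244 + s(D(M(4)))) = √(-244 + (-¼ + I*√6)) = √(-977/4 + I*√6)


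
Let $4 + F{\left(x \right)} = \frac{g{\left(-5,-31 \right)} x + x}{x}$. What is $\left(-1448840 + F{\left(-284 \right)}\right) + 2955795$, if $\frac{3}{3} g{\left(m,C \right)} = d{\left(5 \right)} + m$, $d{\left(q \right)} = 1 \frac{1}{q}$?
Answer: $\frac{7534736}{5} \approx 1.5069 \cdot 10^{6}$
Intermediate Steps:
$d{\left(q \right)} = \frac{1}{q}$
$g{\left(m,C \right)} = \frac{1}{5} + m$
$F{\left(x \right)} = - \frac{39}{5}$ ($F{\left(x \right)} = -4 + \frac{\left(\frac{1}{5} - 5\right) x + x}{x} = -4 + \frac{- \frac{24 x}{5} + x}{x} = -4 + \frac{\left(- \frac{19}{5}\right) x}{x} = -4 - \frac{19}{5} = - \frac{39}{5}$)
$\left(-1448840 + F{\left(-284 \right)}\right) + 2955795 = \left(-1448840 - \frac{39}{5}\right) + 2955795 = - \frac{7244239}{5} + 2955795 = \frac{7534736}{5}$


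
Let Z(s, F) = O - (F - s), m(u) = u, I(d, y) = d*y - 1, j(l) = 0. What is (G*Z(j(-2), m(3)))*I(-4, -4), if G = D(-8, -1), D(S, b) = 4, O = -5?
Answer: -480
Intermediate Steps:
G = 4
I(d, y) = -1 + d*y
Z(s, F) = -5 + s - F (Z(s, F) = -5 - (F - s) = -5 + (s - F) = -5 + s - F)
(G*Z(j(-2), m(3)))*I(-4, -4) = (4*(-5 + 0 - 1*3))*(-1 - 4*(-4)) = (4*(-5 + 0 - 3))*(-1 + 16) = (4*(-8))*15 = -32*15 = -480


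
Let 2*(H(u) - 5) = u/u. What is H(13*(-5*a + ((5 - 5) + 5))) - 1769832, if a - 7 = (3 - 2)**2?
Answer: -3539653/2 ≈ -1.7698e+6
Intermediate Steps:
a = 8 (a = 7 + (3 - 2)**2 = 7 + 1**2 = 7 + 1 = 8)
H(u) = 11/2 (H(u) = 5 + (u/u)/2 = 5 + (1/2)*1 = 5 + 1/2 = 11/2)
H(13*(-5*a + ((5 - 5) + 5))) - 1769832 = 11/2 - 1769832 = -3539653/2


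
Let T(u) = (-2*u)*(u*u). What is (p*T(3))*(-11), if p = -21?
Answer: -12474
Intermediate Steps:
T(u) = -2*u³ (T(u) = (-2*u)*u² = -2*u³)
(p*T(3))*(-11) = -(-42)*3³*(-11) = -(-42)*27*(-11) = -21*(-54)*(-11) = 1134*(-11) = -12474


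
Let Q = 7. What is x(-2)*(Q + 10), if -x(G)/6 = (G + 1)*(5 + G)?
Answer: 306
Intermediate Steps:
x(G) = -6*(1 + G)*(5 + G) (x(G) = -6*(G + 1)*(5 + G) = -6*(1 + G)*(5 + G))
x(-2)*(Q + 10) = (-30 - 36*(-2) - 6*(-2)²)*(7 + 10) = (-30 + 72 - 6*4)*17 = (-30 + 72 - 24)*17 = 18*17 = 306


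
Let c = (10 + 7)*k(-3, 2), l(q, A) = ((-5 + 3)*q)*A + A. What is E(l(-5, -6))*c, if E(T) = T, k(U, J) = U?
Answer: 3366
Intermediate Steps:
l(q, A) = A - 2*A*q (l(q, A) = (-2*q)*A + A = -2*A*q + A = A - 2*A*q)
c = -51 (c = (10 + 7)*(-3) = 17*(-3) = -51)
E(l(-5, -6))*c = -6*(1 - 2*(-5))*(-51) = -6*(1 + 10)*(-51) = -6*11*(-51) = -66*(-51) = 3366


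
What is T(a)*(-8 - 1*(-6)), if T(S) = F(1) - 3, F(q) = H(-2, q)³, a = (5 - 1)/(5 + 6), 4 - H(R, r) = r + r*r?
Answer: -10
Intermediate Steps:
H(R, r) = 4 - r - r² (H(R, r) = 4 - (r + r*r) = 4 - (r + r²) = 4 + (-r - r²) = 4 - r - r²)
a = 4/11 ≈ 0.36364
F(q) = (4 - q - q²)³
T(S) = 5 (T(S) = -(-4 + 1 + 1²)³ - 3 = -(-4 + 1 + 1)³ - 3 = -1*(-2)³ - 3 = -1*(-8) - 3 = 8 - 3 = 5)
T(a)*(-8 - 1*(-6)) = 5*(-8 - 1*(-6)) = 5*(-8 + 6) = 5*(-2) = -10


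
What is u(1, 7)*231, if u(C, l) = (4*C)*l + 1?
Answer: 6699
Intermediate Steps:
u(C, l) = 1 + 4*C*l (u(C, l) = 4*C*l + 1 = 1 + 4*C*l)
u(1, 7)*231 = (1 + 4*1*7)*231 = (1 + 28)*231 = 29*231 = 6699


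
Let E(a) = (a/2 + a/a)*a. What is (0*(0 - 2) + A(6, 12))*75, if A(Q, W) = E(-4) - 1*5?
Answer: -75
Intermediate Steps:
E(a) = a*(1 + a/2) (E(a) = (a*(½) + 1)*a = (a/2 + 1)*a = (1 + a/2)*a = a*(1 + a/2))
A(Q, W) = -1 (A(Q, W) = (½)*(-4)*(2 - 4) - 1*5 = (½)*(-4)*(-2) - 5 = 4 - 5 = -1)
(0*(0 - 2) + A(6, 12))*75 = (0*(0 - 2) - 1)*75 = (0*(-2) - 1)*75 = (0 - 1)*75 = -1*75 = -75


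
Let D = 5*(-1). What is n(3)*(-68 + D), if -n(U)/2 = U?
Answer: 438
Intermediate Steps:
D = -5
n(U) = -2*U
n(3)*(-68 + D) = (-2*3)*(-68 - 5) = -6*(-73) = 438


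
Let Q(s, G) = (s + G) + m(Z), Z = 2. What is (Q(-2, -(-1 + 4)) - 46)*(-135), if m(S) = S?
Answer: 6615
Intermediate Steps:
Q(s, G) = 2 + G + s (Q(s, G) = (s + G) + 2 = (G + s) + 2 = 2 + G + s)
(Q(-2, -(-1 + 4)) - 46)*(-135) = ((2 - (-1 + 4) - 2) - 46)*(-135) = ((2 - 1*3 - 2) - 46)*(-135) = ((2 - 3 - 2) - 46)*(-135) = (-3 - 46)*(-135) = -49*(-135) = 6615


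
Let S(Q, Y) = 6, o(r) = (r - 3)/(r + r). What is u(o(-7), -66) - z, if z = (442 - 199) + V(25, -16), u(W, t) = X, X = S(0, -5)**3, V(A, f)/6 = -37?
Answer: 195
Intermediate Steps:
V(A, f) = -222 (V(A, f) = 6*(-37) = -222)
o(r) = (-3 + r)/(2*r) (o(r) = (-3 + r)/((2*r)) = (-3 + r)*(1/(2*r)) = (-3 + r)/(2*r))
X = 216 (X = 6**3 = 216)
u(W, t) = 216
z = 21 (z = (442 - 199) - 222 = 243 - 222 = 21)
u(o(-7), -66) - z = 216 - 1*21 = 216 - 21 = 195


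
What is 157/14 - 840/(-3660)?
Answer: 9773/854 ≈ 11.444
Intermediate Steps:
157/14 - 840/(-3660) = 157*(1/14) - 840*(-1/3660) = 157/14 + 14/61 = 9773/854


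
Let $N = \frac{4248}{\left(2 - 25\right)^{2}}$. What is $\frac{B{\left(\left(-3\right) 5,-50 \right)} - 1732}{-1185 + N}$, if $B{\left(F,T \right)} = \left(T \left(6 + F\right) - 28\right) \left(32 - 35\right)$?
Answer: $\frac{1585942}{622617} \approx 2.5472$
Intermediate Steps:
$N = \frac{4248}{529}$ ($N = \frac{4248}{\left(-23\right)^{2}} = \frac{4248}{529} \approx 8.0302$)
$B{\left(F,T \right)} = 84 - 3 T \left(6 + F\right)$ ($B{\left(F,T \right)} = \left(-28 + T \left(6 + F\right)\right) \left(-3\right) = 84 - 3 T \left(6 + F\right)$)
$\frac{B{\left(\left(-3\right) 5,-50 \right)} - 1732}{-1185 + N} = \frac{\left(84 - -900 - 3 \left(\left(-3\right) 5\right) \left(-50\right)\right) - 1732}{-1185 + \frac{4248}{529}} = \frac{\left(84 + 900 - \left(-45\right) \left(-50\right)\right) - 1732}{- \frac{622617}{529}} = \left(\left(84 + 900 - 2250\right) - 1732\right) \left(- \frac{529}{622617}\right) = \left(-1266 - 1732\right) \left(- \frac{529}{622617}\right) = \left(-2998\right) \left(- \frac{529}{622617}\right) = \frac{1585942}{622617}$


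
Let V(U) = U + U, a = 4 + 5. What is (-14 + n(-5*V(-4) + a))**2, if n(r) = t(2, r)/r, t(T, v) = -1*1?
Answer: 471969/2401 ≈ 196.57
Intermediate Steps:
a = 9
t(T, v) = -1
V(U) = 2*U
n(r) = -1/r
(-14 + n(-5*V(-4) + a))**2 = (-14 - 1/(-10*(-4) + 9))**2 = (-14 - 1/(-5*(-8) + 9))**2 = (-14 - 1/(40 + 9))**2 = (-14 - 1/49)**2 = (-687/49)**2 = 471969/2401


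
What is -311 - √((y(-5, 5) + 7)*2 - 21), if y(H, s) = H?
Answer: -311 - I*√17 ≈ -311.0 - 4.1231*I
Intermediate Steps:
-311 - √((y(-5, 5) + 7)*2 - 21) = -311 - √((-5 + 7)*2 - 21) = -311 - √(2*2 - 21) = -311 - √(4 - 21) = -311 - √(-17) = -311 - I*√17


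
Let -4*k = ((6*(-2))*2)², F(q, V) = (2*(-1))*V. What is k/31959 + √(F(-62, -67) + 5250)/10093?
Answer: -16/3551 + 2*√1346/10093 ≈ 0.0027642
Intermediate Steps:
F(q, V) = -2*V
k = -144 (k = -((6*(-2))*2)²/4 = -(-12*2)²/4 = -¼*(-24)² = -¼*576 = -144)
k/31959 + √(F(-62, -67) + 5250)/10093 = -144/31959 + √(-2*(-67) + 5250)/10093 = -144*1/31959 + √(134 + 5250)*(1/10093) = -16/3551 + √5384*(1/10093) = -16/3551 + (2*√1346)*(1/10093) = -16/3551 + 2*√1346/10093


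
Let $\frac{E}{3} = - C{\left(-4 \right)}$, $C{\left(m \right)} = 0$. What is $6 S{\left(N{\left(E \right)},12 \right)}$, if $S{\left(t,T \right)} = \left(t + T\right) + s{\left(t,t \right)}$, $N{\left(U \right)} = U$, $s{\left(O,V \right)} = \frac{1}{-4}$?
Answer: $\frac{141}{2} \approx 70.5$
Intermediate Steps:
$s{\left(O,V \right)} = - \frac{1}{4}$
$E = 0$ ($E = 3 \left(\left(-1\right) 0\right) = 3 \cdot 0 = 0$)
$S{\left(t,T \right)} = - \frac{1}{4} + T + t$ ($S{\left(t,T \right)} = \left(t + T\right) - \frac{1}{4} = \left(T + t\right) - \frac{1}{4} = - \frac{1}{4} + T + t$)
$6 S{\left(N{\left(E \right)},12 \right)} = 6 \left(- \frac{1}{4} + 12 + 0\right) = 6 \cdot \frac{47}{4} = \frac{141}{2}$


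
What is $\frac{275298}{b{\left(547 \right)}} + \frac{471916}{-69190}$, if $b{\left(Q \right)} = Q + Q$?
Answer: $\frac{4632898129}{18923465} \approx 244.82$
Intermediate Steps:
$b{\left(Q \right)} = 2 Q$
$\frac{275298}{b{\left(547 \right)}} + \frac{471916}{-69190} = \frac{275298}{2 \cdot 547} + \frac{471916}{-69190} = \frac{275298}{1094} + 471916 \left(- \frac{1}{69190}\right) = 275298 \cdot \frac{1}{1094} - \frac{235958}{34595} = \frac{137649}{547} - \frac{235958}{34595} = \frac{4632898129}{18923465}$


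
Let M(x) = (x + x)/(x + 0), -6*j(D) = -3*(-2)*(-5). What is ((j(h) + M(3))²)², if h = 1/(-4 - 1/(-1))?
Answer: 2401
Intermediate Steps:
h = -⅓ (h = 1/(-4 - 1*(-1)) = 1/(-4 + 1) = 1/(-3) = -⅓ ≈ -0.33333)
j(D) = 5 (j(D) = -(-3*(-2))*(-5)/6 = -(-5) = -⅙*(-30) = 5)
M(x) = 2 (M(x) = (2*x)/x = 2)
((j(h) + M(3))²)² = ((5 + 2)²)² = (7²)² = 49² = 2401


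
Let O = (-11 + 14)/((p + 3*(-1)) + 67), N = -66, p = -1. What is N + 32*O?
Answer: -1354/21 ≈ -64.476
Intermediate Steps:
O = 1/21 (O = (-11 + 14)/((-1 + 3*(-1)) + 67) = 3/((-1 - 3) + 67) = 3/(-4 + 67) = 3/63 = 3*(1/63) = 1/21 ≈ 0.047619)
N + 32*O = -66 + 32*(1/21) = -66 + 32/21 = -1354/21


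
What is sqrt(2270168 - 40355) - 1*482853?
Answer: -482853 + 3*sqrt(247757) ≈ -4.8136e+5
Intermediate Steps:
sqrt(2270168 - 40355) - 1*482853 = sqrt(2229813) - 482853 = 3*sqrt(247757) - 482853 = -482853 + 3*sqrt(247757)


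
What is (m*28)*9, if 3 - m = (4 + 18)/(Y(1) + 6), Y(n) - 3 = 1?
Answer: 1008/5 ≈ 201.60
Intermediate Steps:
Y(n) = 4 (Y(n) = 3 + 1 = 4)
m = ⅘ (m = 3 - (4 + 18)/(4 + 6) = 3 - 22/10 = 3 - 1*11/5 = 3 - 11/5 = ⅘ ≈ 0.80000)
(m*28)*9 = ((⅘)*28)*9 = (112/5)*9 = 1008/5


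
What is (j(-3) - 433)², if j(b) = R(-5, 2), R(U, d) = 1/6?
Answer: 6744409/36 ≈ 1.8734e+5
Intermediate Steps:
R(U, d) = ⅙
j(b) = ⅙
(j(-3) - 433)² = (⅙ - 433)² = (-2597/6)² = 6744409/36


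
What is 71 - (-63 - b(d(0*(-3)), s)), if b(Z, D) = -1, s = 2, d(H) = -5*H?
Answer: 133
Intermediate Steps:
71 - (-63 - b(d(0*(-3)), s)) = 71 - (-63 - 1*(-1)) = 71 - (-63 + 1) = 71 - 1*(-62) = 71 + 62 = 133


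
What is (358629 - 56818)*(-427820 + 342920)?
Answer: -25623753900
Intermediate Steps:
(358629 - 56818)*(-427820 + 342920) = 301811*(-84900) = -25623753900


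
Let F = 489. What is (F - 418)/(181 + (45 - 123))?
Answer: 71/103 ≈ 0.68932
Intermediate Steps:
(F - 418)/(181 + (45 - 123)) = (489 - 418)/(181 + (45 - 123)) = 71/(181 - 78) = 71/103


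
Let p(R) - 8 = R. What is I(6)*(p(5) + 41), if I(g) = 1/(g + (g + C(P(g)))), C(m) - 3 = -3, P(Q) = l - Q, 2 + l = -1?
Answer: 9/2 ≈ 4.5000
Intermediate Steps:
l = -3 (l = -2 - 1 = -3)
P(Q) = -3 - Q
C(m) = 0 (C(m) = 3 - 3 = 0)
p(R) = 8 + R
I(g) = 1/(2*g) (I(g) = 1/(g + (g + 0)) = 1/(g + g) = 1/(2*g))
I(6)*(p(5) + 41) = ((1/2)/6)*((8 + 5) + 41) = ((1/2)*(1/6))*(13 + 41) = (1/12)*54 = 9/2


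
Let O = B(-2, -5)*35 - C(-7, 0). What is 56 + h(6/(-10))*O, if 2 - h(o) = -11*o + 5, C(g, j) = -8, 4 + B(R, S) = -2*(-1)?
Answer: 3256/5 ≈ 651.20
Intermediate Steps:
B(R, S) = -2 (B(R, S) = -4 - 2*(-1) = -4 + 2 = -2)
h(o) = -3 + 11*o (h(o) = 2 - (-11*o + 5) = 2 - (5 - 11*o) = 2 + (-5 + 11*o) = -3 + 11*o)
O = -62 (O = -2*35 - 1*(-8) = -70 + 8 = -62)
56 + h(6/(-10))*O = 56 + (-3 + 11*(6/(-10)))*(-62) = 56 + (-3 + 11*(6*(-⅒)))*(-62) = 56 + (-3 + 11*(-⅗))*(-62) = 56 + (-3 - 33/5)*(-62) = 56 - 48/5*(-62) = 56 + 2976/5 = 3256/5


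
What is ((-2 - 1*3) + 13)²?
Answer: 64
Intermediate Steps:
((-2 - 1*3) + 13)² = ((-2 - 3) + 13)² = (-5 + 13)² = 8² = 64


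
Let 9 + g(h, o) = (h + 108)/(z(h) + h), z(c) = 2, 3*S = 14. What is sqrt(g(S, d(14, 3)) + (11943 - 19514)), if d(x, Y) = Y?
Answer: I*sqrt(756310)/10 ≈ 86.966*I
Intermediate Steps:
S = 14/3 (S = (1/3)*14 = 14/3 ≈ 4.6667)
g(h, o) = -9 + (108 + h)/(2 + h) (g(h, o) = -9 + (h + 108)/(2 + h) = -9 + (108 + h)/(2 + h))
sqrt(g(S, d(14, 3)) + (11943 - 19514)) = sqrt(2*(45 - 4*14/3)/(2 + 14/3) + (11943 - 19514)) = sqrt(2*(45 - 56/3)/(20/3) - 7571) = sqrt(2*(3/20)*(79/3) - 7571) = sqrt(79/10 - 7571) = sqrt(-75631/10) = I*sqrt(756310)/10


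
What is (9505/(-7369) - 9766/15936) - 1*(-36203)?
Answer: 2125590580309/58716192 ≈ 36201.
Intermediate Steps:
(9505/(-7369) - 9766/15936) - 1*(-36203) = (9505*(-1/7369) - 9766*1/15936) + 36203 = (-9505/7369 - 4883/7968) + 36203 = -111718667/58716192 + 36203 = 2125590580309/58716192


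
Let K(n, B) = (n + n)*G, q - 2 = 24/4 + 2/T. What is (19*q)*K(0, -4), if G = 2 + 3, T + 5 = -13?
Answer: 0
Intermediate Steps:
T = -18 (T = -5 - 13 = -18)
G = 5
q = 71/9 (q = 2 + (24/4 + 2/(-18)) = 2 + (24*(1/4) + 2*(-1/18)) = 2 + (6 - 1/9) = 2 + 53/9 = 71/9 ≈ 7.8889)
K(n, B) = 10*n (K(n, B) = (n + n)*5 = (2*n)*5 = 10*n)
(19*q)*K(0, -4) = (19*(71/9))*(10*0) = (1349/9)*0 = 0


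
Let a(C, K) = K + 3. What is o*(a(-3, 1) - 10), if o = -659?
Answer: 3954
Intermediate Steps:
a(C, K) = 3 + K
o*(a(-3, 1) - 10) = -659*((3 + 1) - 10) = -659*(4 - 10) = -659*(-6) = 3954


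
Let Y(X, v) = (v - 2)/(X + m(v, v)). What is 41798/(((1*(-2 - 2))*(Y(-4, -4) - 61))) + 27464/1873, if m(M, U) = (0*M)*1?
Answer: 42412043/222887 ≈ 190.28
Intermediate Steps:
m(M, U) = 0 (m(M, U) = 0*1 = 0)
Y(X, v) = (-2 + v)/X (Y(X, v) = (v - 2)/(X + 0) = (-2 + v)/X)
41798/(((1*(-2 - 2))*(Y(-4, -4) - 61))) + 27464/1873 = 41798/(((1*(-2 - 2))*((-2 - 4)/(-4) - 61))) + 27464/1873 = 41798/(((1*(-4))*(-¼*(-6) - 61))) + 27464*(1/1873) = 41798/((-4*(3/2 - 61))) + 27464/1873 = 41798/((-4*(-119/2))) + 27464/1873 = 41798/238 + 27464/1873 = 41798*(1/238) + 27464/1873 = 20899/119 + 27464/1873 = 42412043/222887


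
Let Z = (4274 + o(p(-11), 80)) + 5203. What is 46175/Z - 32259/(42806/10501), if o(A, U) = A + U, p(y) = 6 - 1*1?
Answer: -809291938127/102327743 ≈ -7908.8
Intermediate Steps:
p(y) = 5 (p(y) = 6 - 1 = 5)
Z = 9562 (Z = (4274 + (5 + 80)) + 5203 = (4274 + 85) + 5203 = 4359 + 5203 = 9562)
46175/Z - 32259/(42806/10501) = 46175/9562 - 32259/(42806/10501) = 46175*(1/9562) - 32259/(42806*(1/10501)) = 46175/9562 - 32259/42806/10501 = 46175/9562 - 32259*10501/42806 = 46175/9562 - 338751759/42806 = -809291938127/102327743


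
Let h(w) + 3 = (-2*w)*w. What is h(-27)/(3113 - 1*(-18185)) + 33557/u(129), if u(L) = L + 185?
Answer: 178559558/1671893 ≈ 106.80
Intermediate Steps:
h(w) = -3 - 2*w**2 (h(w) = -3 + (-2*w)*w = -3 - 2*w**2)
u(L) = 185 + L
h(-27)/(3113 - 1*(-18185)) + 33557/u(129) = (-3 - 2*(-27)**2)/(3113 - 1*(-18185)) + 33557/(185 + 129) = (-3 - 2*729)/(3113 + 18185) + 33557/314 = (-3 - 1458)/21298 + 33557*(1/314) = -1461*1/21298 + 33557/314 = -1461/21298 + 33557/314 = 178559558/1671893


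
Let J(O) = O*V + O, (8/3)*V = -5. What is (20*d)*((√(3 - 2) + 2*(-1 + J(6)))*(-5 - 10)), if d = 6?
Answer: 20700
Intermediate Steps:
V = -15/8 (V = (3/8)*(-5) = -15/8 ≈ -1.8750)
J(O) = -7*O/8 (J(O) = O*(-15/8) + O = -15*O/8 + O = -7*O/8)
(20*d)*((√(3 - 2) + 2*(-1 + J(6)))*(-5 - 10)) = (20*6)*((√(3 - 2) + 2*(-1 - 7/8*6))*(-5 - 10)) = 120*((√1 + 2*(-1 - 21/4))*(-15)) = 120*((1 + 2*(-25/4))*(-15)) = 120*((1 - 25/2)*(-15)) = 120*(-23/2*(-15)) = 120*(345/2) = 20700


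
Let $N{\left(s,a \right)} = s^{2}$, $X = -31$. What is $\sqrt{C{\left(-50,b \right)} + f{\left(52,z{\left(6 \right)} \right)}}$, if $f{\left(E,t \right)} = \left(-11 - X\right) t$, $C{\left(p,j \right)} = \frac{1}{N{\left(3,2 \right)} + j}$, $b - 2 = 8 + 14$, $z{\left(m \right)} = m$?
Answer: $\frac{\sqrt{130713}}{33} \approx 10.956$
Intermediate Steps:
$b = 24$ ($b = 2 + \left(8 + 14\right) = 2 + 22 = 24$)
$C{\left(p,j \right)} = \frac{1}{9 + j}$ ($C{\left(p,j \right)} = \frac{1}{3^{2} + j} = \frac{1}{9 + j}$)
$f{\left(E,t \right)} = 20 t$ ($f{\left(E,t \right)} = \left(-11 - -31\right) t = \left(-11 + 31\right) t = 20 t$)
$\sqrt{C{\left(-50,b \right)} + f{\left(52,z{\left(6 \right)} \right)}} = \sqrt{\frac{1}{9 + 24} + 20 \cdot 6} = \sqrt{\frac{1}{33} + 120} = \sqrt{\frac{3961}{33}} = \frac{\sqrt{130713}}{33}$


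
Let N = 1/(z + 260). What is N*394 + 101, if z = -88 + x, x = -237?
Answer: 6171/65 ≈ 94.938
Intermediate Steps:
z = -325 (z = -88 - 237 = -325)
N = -1/65 (N = 1/(-325 + 260) = 1/(-65) = -1/65 ≈ -0.015385)
N*394 + 101 = -1/65*394 + 101 = -394/65 + 101 = 6171/65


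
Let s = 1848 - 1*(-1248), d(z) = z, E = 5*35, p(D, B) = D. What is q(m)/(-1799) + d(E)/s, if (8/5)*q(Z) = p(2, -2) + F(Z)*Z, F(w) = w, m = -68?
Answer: -33605/21672 ≈ -1.5506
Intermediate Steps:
E = 175
q(Z) = 5/4 + 5*Z**2/8 (q(Z) = 5*(2 + Z*Z)/8 = 5*(2 + Z**2)/8 = 5/4 + 5*Z**2/8)
s = 3096 (s = 1848 + 1248 = 3096)
q(m)/(-1799) + d(E)/s = (5/4 + (5/8)*(-68)**2)/(-1799) + 175/3096 = (5/4 + (5/8)*4624)*(-1/1799) + 175*(1/3096) = (5/4 + 2890)*(-1/1799) + 175/3096 = (11565/4)*(-1/1799) + 175/3096 = -45/28 + 175/3096 = -33605/21672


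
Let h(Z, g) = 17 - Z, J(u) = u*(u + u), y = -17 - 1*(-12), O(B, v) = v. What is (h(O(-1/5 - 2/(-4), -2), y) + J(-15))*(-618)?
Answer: -289842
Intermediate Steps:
y = -5 (y = -17 + 12 = -5)
J(u) = 2*u² (J(u) = u*(2*u) = 2*u²)
(h(O(-1/5 - 2/(-4), -2), y) + J(-15))*(-618) = ((17 - 1*(-2)) + 2*(-15)²)*(-618) = ((17 + 2) + 2*225)*(-618) = (19 + 450)*(-618) = 469*(-618) = -289842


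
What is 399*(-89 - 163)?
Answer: -100548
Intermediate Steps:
399*(-89 - 163) = 399*(-252) = -100548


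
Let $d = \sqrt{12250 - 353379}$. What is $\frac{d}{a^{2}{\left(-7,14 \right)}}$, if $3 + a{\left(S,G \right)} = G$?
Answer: $\frac{i \sqrt{341129}}{121} \approx 4.827 i$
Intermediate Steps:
$a{\left(S,G \right)} = -3 + G$
$d = i \sqrt{341129}$ ($d = \sqrt{-341129} = i \sqrt{341129} \approx 584.06 i$)
$\frac{d}{a^{2}{\left(-7,14 \right)}} = \frac{i \sqrt{341129}}{\left(-3 + 14\right)^{2}} = \frac{i \sqrt{341129}}{11^{2}} = \frac{i \sqrt{341129}}{121}$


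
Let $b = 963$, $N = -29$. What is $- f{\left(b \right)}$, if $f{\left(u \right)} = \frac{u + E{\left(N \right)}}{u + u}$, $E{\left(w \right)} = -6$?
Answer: $- \frac{319}{642} \approx -0.49688$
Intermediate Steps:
$f{\left(u \right)} = \frac{-6 + u}{2 u}$ ($f{\left(u \right)} = \frac{u - 6}{u + u} = \frac{-6 + u}{2 u}$)
$- f{\left(b \right)} = - \frac{-6 + 963}{2 \cdot 963} = - \frac{957}{2 \cdot 963} = \left(-1\right) \frac{319}{642} = - \frac{319}{642}$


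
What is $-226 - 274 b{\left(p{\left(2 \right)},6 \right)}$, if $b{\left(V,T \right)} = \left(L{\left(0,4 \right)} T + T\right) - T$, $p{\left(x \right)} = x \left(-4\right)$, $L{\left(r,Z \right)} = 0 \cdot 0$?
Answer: $-226$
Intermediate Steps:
$L{\left(r,Z \right)} = 0$
$p{\left(x \right)} = - 4 x$
$b{\left(V,T \right)} = 0$ ($b{\left(V,T \right)} = \left(0 T + T\right) - T = \left(0 + T\right) - T = T - T = 0$)
$-226 - 274 b{\left(p{\left(2 \right)},6 \right)} = -226 - 0 = -226 + 0 = -226$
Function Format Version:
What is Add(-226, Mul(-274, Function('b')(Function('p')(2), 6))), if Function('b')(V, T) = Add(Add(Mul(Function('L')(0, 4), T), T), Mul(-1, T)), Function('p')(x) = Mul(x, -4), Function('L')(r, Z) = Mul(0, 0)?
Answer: -226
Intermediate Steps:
Function('L')(r, Z) = 0
Function('p')(x) = Mul(-4, x)
Function('b')(V, T) = 0 (Function('b')(V, T) = Add(Add(Mul(0, T), T), Mul(-1, T)) = Add(Add(0, T), Mul(-1, T)) = Add(T, Mul(-1, T)) = 0)
Add(-226, Mul(-274, Function('b')(Function('p')(2), 6))) = Add(-226, Mul(-274, 0)) = Add(-226, 0) = -226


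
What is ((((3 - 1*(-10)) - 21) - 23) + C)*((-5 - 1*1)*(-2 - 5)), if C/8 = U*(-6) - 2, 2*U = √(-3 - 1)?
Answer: -1974 - 2016*I ≈ -1974.0 - 2016.0*I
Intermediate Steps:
U = I (U = √(-3 - 1)/2 = √(-4)/2 = (2*I)/2 = I ≈ 1.0*I)
C = -16 - 48*I (C = 8*(I*(-6) - 2) = 8*(-6*I - 2) = 8*(-2 - 6*I) = -16 - 48*I ≈ -16.0 - 48.0*I)
((((3 - 1*(-10)) - 21) - 23) + C)*((-5 - 1*1)*(-2 - 5)) = ((((3 - 1*(-10)) - 21) - 23) + (-16 - 48*I))*((-5 - 1*1)*(-2 - 5)) = ((((3 + 10) - 21) - 23) + (-16 - 48*I))*((-5 - 1)*(-7)) = (((13 - 21) - 23) + (-16 - 48*I))*(-6*(-7)) = ((-8 - 23) + (-16 - 48*I))*42 = (-31 + (-16 - 48*I))*42 = (-47 - 48*I)*42 = -1974 - 2016*I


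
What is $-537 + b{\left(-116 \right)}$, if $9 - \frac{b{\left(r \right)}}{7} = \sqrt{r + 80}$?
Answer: $-474 - 42 i \approx -474.0 - 42.0 i$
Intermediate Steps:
$b{\left(r \right)} = 63 - 7 \sqrt{80 + r}$ ($b{\left(r \right)} = 63 - 7 \sqrt{r + 80} = 63 - 7 \sqrt{80 + r}$)
$-537 + b{\left(-116 \right)} = -537 + \left(63 - 7 \sqrt{80 - 116}\right) = -537 + \left(63 - 7 \sqrt{-36}\right) = -537 + \left(63 - 7 \cdot 6 i\right) = -537 + \left(63 - 42 i\right) = -474 - 42 i$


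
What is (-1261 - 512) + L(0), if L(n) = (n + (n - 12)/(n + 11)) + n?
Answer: -19515/11 ≈ -1774.1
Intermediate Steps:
L(n) = 2*n + (-12 + n)/(11 + n) (L(n) = (n + (-12 + n)/(11 + n)) + n = 2*n + (-12 + n)/(11 + n))
(-1261 - 512) + L(0) = (-1261 - 512) + (-12 + 2*0² + 23*0)/(11 + 0) = -1773 + (-12 + 2*0 + 0)/11 = -1773 + (-12 + 0 + 0)/11 = -1773 + (1/11)*(-12) = -1773 - 12/11 = -19515/11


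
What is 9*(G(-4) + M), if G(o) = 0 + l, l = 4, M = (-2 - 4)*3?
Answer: -126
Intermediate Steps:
M = -18 (M = -6*3 = -18)
G(o) = 4 (G(o) = 0 + 4 = 4)
9*(G(-4) + M) = 9*(4 - 18) = 9*(-14) = -126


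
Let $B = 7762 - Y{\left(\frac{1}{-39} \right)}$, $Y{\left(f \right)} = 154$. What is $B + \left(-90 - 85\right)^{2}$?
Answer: $38233$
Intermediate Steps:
$B = 7608$ ($B = 7762 - 154 = 7608$)
$B + \left(-90 - 85\right)^{2} = 7608 + \left(-90 - 85\right)^{2} = 7608 + \left(-175\right)^{2} = 7608 + 30625 = 38233$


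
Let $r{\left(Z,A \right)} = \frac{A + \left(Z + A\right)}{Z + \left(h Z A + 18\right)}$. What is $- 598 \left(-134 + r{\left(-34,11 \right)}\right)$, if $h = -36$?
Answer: $\frac{134702789}{1681} \approx 80133.0$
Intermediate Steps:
$r{\left(Z,A \right)} = \frac{Z + 2 A}{18 + Z - 36 A Z}$ ($r{\left(Z,A \right)} = \frac{A + \left(Z + A\right)}{Z + \left(- 36 Z A + 18\right)} = \frac{A + \left(A + Z\right)}{Z - \left(-18 + 36 A Z\right)} = \frac{Z + 2 A}{Z - \left(-18 + 36 A Z\right)} = \frac{Z + 2 A}{18 + Z - 36 A Z}$)
$- 598 \left(-134 + r{\left(-34,11 \right)}\right) = - 598 \left(-134 + \frac{-34 + 2 \cdot 11}{18 - 34 - 396 \left(-34\right)}\right) = - 598 \left(-134 + \frac{-34 + 22}{18 - 34 + 13464}\right) = - 598 \left(-134 + \frac{1}{13448} \left(-12\right)\right) = - 598 \left(-134 - \frac{3}{3362}\right) = \left(-598\right) \left(- \frac{450511}{3362}\right) = \frac{134702789}{1681}$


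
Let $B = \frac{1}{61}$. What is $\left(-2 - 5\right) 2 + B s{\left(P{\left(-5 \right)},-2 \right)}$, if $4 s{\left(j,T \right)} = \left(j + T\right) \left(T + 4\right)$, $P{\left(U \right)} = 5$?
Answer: $- \frac{1705}{122} \approx -13.975$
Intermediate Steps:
$B = \frac{1}{61} \approx 0.016393$
$s{\left(j,T \right)} = \frac{\left(4 + T\right) \left(T + j\right)}{4}$ ($s{\left(j,T \right)} = \frac{\left(j + T\right) \left(T + 4\right)}{4} = \frac{\left(T + j\right) \left(4 + T\right)}{4} = \frac{\left(4 + T\right) \left(T + j\right)}{4}$)
$\left(-2 - 5\right) 2 + B s{\left(P{\left(-5 \right)},-2 \right)} = \left(-2 - 5\right) 2 + \frac{-2 + 5 + \frac{\left(-2\right)^{2}}{4} + \frac{1}{4} \left(-2\right) 5}{61} = \left(-7\right) 2 + \frac{-2 + 5 + \frac{1}{4} \cdot 4 - \frac{5}{2}}{61} = -14 + \frac{-2 + 5 + 1 - \frac{5}{2}}{61} = -14 + \frac{1}{61} \cdot \frac{3}{2} = -14 + \frac{3}{122} = - \frac{1705}{122}$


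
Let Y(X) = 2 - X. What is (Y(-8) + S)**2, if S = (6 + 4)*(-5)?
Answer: 1600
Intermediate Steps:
S = -50 (S = 10*(-5) = -50)
(Y(-8) + S)**2 = ((2 - 1*(-8)) - 50)**2 = ((2 + 8) - 50)**2 = (10 - 50)**2 = (-40)**2 = 1600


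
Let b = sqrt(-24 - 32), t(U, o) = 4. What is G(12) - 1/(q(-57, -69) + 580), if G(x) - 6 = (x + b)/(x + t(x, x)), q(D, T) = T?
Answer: 13793/2044 + I*sqrt(14)/8 ≈ 6.748 + 0.46771*I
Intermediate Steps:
b = 2*I*sqrt(14) (b = sqrt(-56) = 2*I*sqrt(14) ≈ 7.4833*I)
G(x) = 6 + (x + 2*I*sqrt(14))/(4 + x) (G(x) = 6 + (x + 2*I*sqrt(14))/(x + 4) = 6 + (x + 2*I*sqrt(14))/(4 + x))
G(12) - 1/(q(-57, -69) + 580) = (24 + 7*12 + 2*I*sqrt(14))/(4 + 12) - 1/(-69 + 580) = (24 + 84 + 2*I*sqrt(14))/16 - 1/511 = (108 + 2*I*sqrt(14))/16 - 1*1/511 = (27/4 + I*sqrt(14)/8) - 1/511 = 13793/2044 + I*sqrt(14)/8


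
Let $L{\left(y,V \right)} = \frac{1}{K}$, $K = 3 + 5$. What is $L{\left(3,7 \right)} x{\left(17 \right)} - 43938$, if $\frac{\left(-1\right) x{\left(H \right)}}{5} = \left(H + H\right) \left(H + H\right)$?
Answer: $- \frac{89321}{2} \approx -44661.0$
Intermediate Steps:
$x{\left(H \right)} = - 20 H^{2}$ ($x{\left(H \right)} = - 5 \left(H + H\right) \left(H + H\right) = - 5 \cdot 2 H 2 H = - 5 \cdot 4 H^{2} = - 20 H^{2}$)
$K = 8$
$L{\left(y,V \right)} = \frac{1}{8}$
$L{\left(3,7 \right)} x{\left(17 \right)} - 43938 = \frac{\left(-20\right) 17^{2}}{8} - 43938 = \frac{\left(-20\right) 289}{8} - 43938 = \frac{1}{8} \left(-5780\right) - 43938 = - \frac{1445}{2} - 43938 = - \frac{89321}{2}$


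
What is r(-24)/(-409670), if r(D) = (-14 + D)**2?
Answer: -722/204835 ≈ -0.0035248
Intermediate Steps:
r(-24)/(-409670) = (-14 - 24)**2/(-409670) = (-38)**2*(-1/409670) = 1444*(-1/409670) = -722/204835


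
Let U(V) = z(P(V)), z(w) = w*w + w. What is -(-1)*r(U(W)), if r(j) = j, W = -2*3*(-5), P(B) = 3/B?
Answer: 11/100 ≈ 0.11000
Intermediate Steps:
W = 30 (W = -6*(-5) = 30)
z(w) = w + w**2 (z(w) = w**2 + w = w + w**2)
U(V) = 3*(1 + 3/V)/V (U(V) = (3/V)*(1 + 3/V) = 3*(1 + 3/V)/V)
-(-1)*r(U(W)) = -(-1)*3*(3 + 30)/30**2 = -(-1)*3*(1/900)*33 = -(-1)*11/100 = -1*(-11/100) = 11/100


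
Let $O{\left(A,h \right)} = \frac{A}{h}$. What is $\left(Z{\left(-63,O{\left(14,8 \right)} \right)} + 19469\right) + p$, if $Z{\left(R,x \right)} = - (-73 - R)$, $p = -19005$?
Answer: $474$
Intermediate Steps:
$Z{\left(R,x \right)} = 73 + R$
$\left(Z{\left(-63,O{\left(14,8 \right)} \right)} + 19469\right) + p = \left(\left(73 - 63\right) + 19469\right) - 19005 = \left(10 + 19469\right) - 19005 = 19479 - 19005 = 474$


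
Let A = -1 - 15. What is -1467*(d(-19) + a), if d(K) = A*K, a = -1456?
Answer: 1689984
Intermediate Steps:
A = -16
d(K) = -16*K
-1467*(d(-19) + a) = -1467*(-16*(-19) - 1456) = -1467*(304 - 1456) = -1467*(-1152) = 1689984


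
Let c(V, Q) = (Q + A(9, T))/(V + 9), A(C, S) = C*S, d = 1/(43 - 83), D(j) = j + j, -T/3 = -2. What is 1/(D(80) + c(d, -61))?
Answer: 359/57160 ≈ 0.0062806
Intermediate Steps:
T = 6 (T = -3*(-2) = 6)
D(j) = 2*j
d = -1/40 (d = 1/(-40) = -1/40 ≈ -0.025000)
c(V, Q) = (54 + Q)/(9 + V) (c(V, Q) = (Q + 9*6)/(V + 9) = (Q + 54)/(9 + V) = (54 + Q)/(9 + V))
1/(D(80) + c(d, -61)) = 1/(2*80 + (54 - 61)/(9 - 1/40)) = 1/(160 - 7/(359/40)) = 1/(160 + (40/359)*(-7)) = 1/(160 - 280/359) = 1/(57160/359) = 359/57160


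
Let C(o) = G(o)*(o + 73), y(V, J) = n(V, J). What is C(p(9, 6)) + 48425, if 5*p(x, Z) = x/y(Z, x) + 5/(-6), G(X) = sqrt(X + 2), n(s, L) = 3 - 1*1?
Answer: 48425 + 1106*sqrt(615)/225 ≈ 48547.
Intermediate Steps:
n(s, L) = 2 (n(s, L) = 3 - 1 = 2)
y(V, J) = 2
G(X) = sqrt(2 + X)
p(x, Z) = -1/6 + x/10 (p(x, Z) = (x/2 + 5/(-6))/5 = (x*(1/2) + 5*(-1/6))/5 = (x/2 - 5/6)/5 = (-5/6 + x/2)/5 = -1/6 + x/10)
C(o) = sqrt(2 + o)*(73 + o) (C(o) = sqrt(2 + o)*(o + 73) = sqrt(2 + o)*(73 + o))
C(p(9, 6)) + 48425 = sqrt(2 + (-1/6 + (1/10)*9))*(73 + (-1/6 + (1/10)*9)) + 48425 = sqrt(2 + (-1/6 + 9/10))*(73 + (-1/6 + 9/10)) + 48425 = sqrt(2 + 11/15)*(73 + 11/15) + 48425 = sqrt(41/15)*(1106/15) + 48425 = (sqrt(615)/15)*(1106/15) + 48425 = 1106*sqrt(615)/225 + 48425 = 48425 + 1106*sqrt(615)/225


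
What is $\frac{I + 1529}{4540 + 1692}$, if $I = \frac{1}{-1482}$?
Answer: $\frac{2265977}{9235824} \approx 0.24535$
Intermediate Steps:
$I = - \frac{1}{1482} \approx -0.00067476$
$\frac{I + 1529}{4540 + 1692} = \frac{- \frac{1}{1482} + 1529}{4540 + 1692} = \frac{2265977}{1482 \cdot 6232} = \frac{2265977}{1482} \cdot \frac{1}{6232} = \frac{2265977}{9235824}$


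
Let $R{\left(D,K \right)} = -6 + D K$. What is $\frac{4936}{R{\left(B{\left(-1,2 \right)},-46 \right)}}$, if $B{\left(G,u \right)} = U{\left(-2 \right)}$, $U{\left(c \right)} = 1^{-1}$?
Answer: $- \frac{1234}{13} \approx -94.923$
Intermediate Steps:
$U{\left(c \right)} = 1$
$B{\left(G,u \right)} = 1$
$\frac{4936}{R{\left(B{\left(-1,2 \right)},-46 \right)}} = \frac{4936}{-6 + 1 \left(-46\right)} = \frac{4936}{-6 - 46} = \frac{4936}{-52} = 4936 \left(- \frac{1}{52}\right) = - \frac{1234}{13}$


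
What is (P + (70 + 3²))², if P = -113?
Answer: 1156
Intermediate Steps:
(P + (70 + 3²))² = (-113 + (70 + 3²))² = (-113 + (70 + 9))² = (-113 + 79)² = (-34)² = 1156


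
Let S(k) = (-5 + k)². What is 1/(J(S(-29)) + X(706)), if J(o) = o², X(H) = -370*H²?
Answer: -1/183084984 ≈ -5.4619e-9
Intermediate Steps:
1/(J(S(-29)) + X(706)) = 1/(((-5 - 29)²)² - 370*706²) = 1/(((-34)²)² - 370*498436) = 1/(1156² - 184421320) = 1/(1336336 - 184421320) = 1/(-183084984) = -1/183084984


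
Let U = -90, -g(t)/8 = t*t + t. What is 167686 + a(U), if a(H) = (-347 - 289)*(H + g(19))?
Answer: 2158366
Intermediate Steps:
g(t) = -8*t - 8*t² (g(t) = -8*(t*t + t) = -8*(t² + t) = -8*(t + t²) = -8*t - 8*t²)
a(H) = 1933440 - 636*H (a(H) = (-347 - 289)*(H - 8*19*(1 + 19)) = -636*(H - 8*19*20) = -636*(H - 3040) = -636*(-3040 + H) = 1933440 - 636*H)
167686 + a(U) = 167686 + (1933440 - 636*(-90)) = 167686 + (1933440 + 57240) = 167686 + 1990680 = 2158366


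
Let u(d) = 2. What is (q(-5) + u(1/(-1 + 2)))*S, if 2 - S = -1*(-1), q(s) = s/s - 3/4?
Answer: 9/4 ≈ 2.2500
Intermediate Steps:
q(s) = 1/4 (q(s) = 1 - 3*1/4 = 1 - 3/4 = 1/4)
S = 1 (S = 2 - (-1)*(-1) = 2 - 1*1 = 2 - 1 = 1)
(q(-5) + u(1/(-1 + 2)))*S = (1/4 + 2)*1 = (9/4)*1 = 9/4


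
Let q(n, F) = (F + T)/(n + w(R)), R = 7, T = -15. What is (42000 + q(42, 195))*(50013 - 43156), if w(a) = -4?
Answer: 5472503130/19 ≈ 2.8803e+8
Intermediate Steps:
q(n, F) = (-15 + F)/(-4 + n) (q(n, F) = (F - 15)/(n - 4) = (-15 + F)/(-4 + n))
(42000 + q(42, 195))*(50013 - 43156) = (42000 + (-15 + 195)/(-4 + 42))*(50013 - 43156) = (42000 + 180/38)*6857 = (42000 + (1/38)*180)*6857 = (42000 + 90/19)*6857 = (798090/19)*6857 = 5472503130/19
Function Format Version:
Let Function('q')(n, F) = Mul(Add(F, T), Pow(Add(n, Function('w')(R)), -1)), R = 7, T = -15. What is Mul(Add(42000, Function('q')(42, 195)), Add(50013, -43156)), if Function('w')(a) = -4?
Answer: Rational(5472503130, 19) ≈ 2.8803e+8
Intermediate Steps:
Function('q')(n, F) = Mul(Pow(Add(-4, n), -1), Add(-15, F)) (Function('q')(n, F) = Mul(Add(F, -15), Pow(Add(n, -4), -1)) = Mul(Add(-15, F), Pow(Add(-4, n), -1)) = Mul(Pow(Add(-4, n), -1), Add(-15, F)))
Mul(Add(42000, Function('q')(42, 195)), Add(50013, -43156)) = Mul(Add(42000, Mul(Pow(Add(-4, 42), -1), Add(-15, 195))), Add(50013, -43156)) = Mul(Add(42000, Mul(Pow(38, -1), 180)), 6857) = Mul(Add(42000, Mul(Rational(1, 38), 180)), 6857) = Mul(Add(42000, Rational(90, 19)), 6857) = Mul(Rational(798090, 19), 6857) = Rational(5472503130, 19)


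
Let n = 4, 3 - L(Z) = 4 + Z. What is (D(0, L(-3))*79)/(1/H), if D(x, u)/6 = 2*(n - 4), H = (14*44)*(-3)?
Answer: 0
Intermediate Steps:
L(Z) = -1 - Z (L(Z) = 3 - (4 + Z) = 3 + (-4 - Z) = -1 - Z)
H = -1848 (H = 616*(-3) = -1848)
D(x, u) = 0 (D(x, u) = 6*(2*(4 - 4)) = 6*(2*0) = 6*0 = 0)
(D(0, L(-3))*79)/(1/H) = (0*79)/(1/(-1848)) = 0/(-1/1848) = 0*(-1848) = 0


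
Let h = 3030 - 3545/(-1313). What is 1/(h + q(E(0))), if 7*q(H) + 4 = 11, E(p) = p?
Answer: 1313/3983248 ≈ 0.00032963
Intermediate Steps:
q(H) = 1 (q(H) = -4/7 + (⅐)*11 = -4/7 + 11/7 = 1)
h = 3981935/1313 (h = 3030 - 3545*(-1/1313) = 3030 + 3545/1313 = 3981935/1313 ≈ 3032.7)
1/(h + q(E(0))) = 1/(3981935/1313 + 1) = 1/(3983248/1313) = 1313/3983248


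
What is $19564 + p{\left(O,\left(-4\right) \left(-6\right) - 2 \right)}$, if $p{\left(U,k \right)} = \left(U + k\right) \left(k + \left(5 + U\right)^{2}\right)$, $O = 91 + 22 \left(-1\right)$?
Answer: $519882$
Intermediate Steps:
$O = 69$ ($O = 91 - 22 = 69$)
$19564 + p{\left(O,\left(-4\right) \left(-6\right) - 2 \right)} = 19564 + \left(\left(\left(-4\right) \left(-6\right) - 2\right)^{2} + 69 \left(\left(-4\right) \left(-6\right) - 2\right) + 69 \left(5 + 69\right)^{2} + \left(\left(-4\right) \left(-6\right) - 2\right) \left(5 + 69\right)^{2}\right) = 19564 + \left(\left(24 - 2\right)^{2} + 69 \left(24 - 2\right) + 69 \cdot 74^{2} + \left(24 - 2\right) 74^{2}\right) = 19564 + \left(22^{2} + 69 \cdot 22 + 69 \cdot 5476 + 22 \cdot 5476\right) = 19564 + \left(484 + 1518 + 377844 + 120472\right) = 19564 + 500318 = 519882$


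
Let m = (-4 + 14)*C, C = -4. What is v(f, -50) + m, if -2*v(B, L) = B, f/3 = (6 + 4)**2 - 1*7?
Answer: -359/2 ≈ -179.50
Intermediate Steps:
f = 279 (f = 3*((6 + 4)**2 - 1*7) = 3*(10**2 - 7) = 3*(100 - 7) = 3*93 = 279)
v(B, L) = -B/2
m = -40 (m = (-4 + 14)*(-4) = 10*(-4) = -40)
v(f, -50) + m = -1/2*279 - 40 = -279/2 - 40 = -359/2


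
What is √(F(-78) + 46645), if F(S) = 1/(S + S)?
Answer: √283788141/78 ≈ 215.97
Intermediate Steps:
F(S) = 1/(2*S)
√(F(-78) + 46645) = √((½)/(-78) + 46645) = √((½)*(-1/78) + 46645) = √(-1/156 + 46645) = √(7276619/156) = √283788141/78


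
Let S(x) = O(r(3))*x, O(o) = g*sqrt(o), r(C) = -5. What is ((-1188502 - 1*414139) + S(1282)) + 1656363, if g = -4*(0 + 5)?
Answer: 53722 - 25640*I*sqrt(5) ≈ 53722.0 - 57333.0*I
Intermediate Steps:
g = -20 (g = -4*5 = -20)
O(o) = -20*sqrt(o)
S(x) = -20*I*x*sqrt(5) (S(x) = (-20*I*sqrt(5))*x = -20*I*x*sqrt(5))
((-1188502 - 1*414139) + S(1282)) + 1656363 = ((-1188502 - 1*414139) - 20*I*1282*sqrt(5)) + 1656363 = ((-1188502 - 414139) - 25640*I*sqrt(5)) + 1656363 = (-1602641 - 25640*I*sqrt(5)) + 1656363 = 53722 - 25640*I*sqrt(5)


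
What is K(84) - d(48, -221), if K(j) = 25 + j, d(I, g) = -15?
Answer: 124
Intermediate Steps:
K(84) - d(48, -221) = (25 + 84) - 1*(-15) = 109 + 15 = 124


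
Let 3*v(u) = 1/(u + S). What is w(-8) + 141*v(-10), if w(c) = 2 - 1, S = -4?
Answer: -33/14 ≈ -2.3571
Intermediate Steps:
v(u) = 1/(3*(-4 + u)) (v(u) = 1/(3*(u - 4)) = 1/(3*(-4 + u)))
w(c) = 1
w(-8) + 141*v(-10) = 1 + 141*(1/(3*(-4 - 10))) = 1 + 141*((⅓)/(-14)) = 1 + 141*((⅓)*(-1/14)) = 1 + 141*(-1/42) = 1 - 47/14 = -33/14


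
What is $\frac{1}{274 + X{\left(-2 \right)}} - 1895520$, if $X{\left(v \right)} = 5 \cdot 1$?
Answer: $- \frac{528850079}{279} \approx -1.8955 \cdot 10^{6}$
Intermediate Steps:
$X{\left(v \right)} = 5$
$\frac{1}{274 + X{\left(-2 \right)}} - 1895520 = \frac{1}{274 + 5} - 1895520 = \frac{1}{279} - 1895520 = - \frac{528850079}{279}$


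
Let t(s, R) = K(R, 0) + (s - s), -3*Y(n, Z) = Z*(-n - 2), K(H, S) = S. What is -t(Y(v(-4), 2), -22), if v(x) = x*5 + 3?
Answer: 0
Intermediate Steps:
v(x) = 3 + 5*x (v(x) = 5*x + 3 = 3 + 5*x)
Y(n, Z) = -Z*(-2 - n)/3 (Y(n, Z) = -Z*(-n - 2)/3 = -Z*(-2 - n)/3)
t(s, R) = 0 (t(s, R) = 0 + (s - s) = 0 + 0 = 0)
-t(Y(v(-4), 2), -22) = -1*0 = 0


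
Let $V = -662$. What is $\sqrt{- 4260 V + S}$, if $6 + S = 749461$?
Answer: $5 \sqrt{142783} \approx 1889.3$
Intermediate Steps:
$S = 749455$ ($S = -6 + 749461 = 749455$)
$\sqrt{- 4260 V + S} = \sqrt{\left(-4260\right) \left(-662\right) + 749455} = \sqrt{2820120 + 749455} = \sqrt{3569575} = 5 \sqrt{142783}$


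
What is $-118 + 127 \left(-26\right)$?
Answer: $-3420$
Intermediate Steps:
$-118 + 127 \left(-26\right) = -118 - 3302 = -3420$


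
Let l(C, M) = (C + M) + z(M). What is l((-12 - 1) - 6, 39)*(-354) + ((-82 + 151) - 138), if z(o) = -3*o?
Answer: 34269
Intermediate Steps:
l(C, M) = C - 2*M (l(C, M) = (C + M) - 3*M = C - 2*M)
l((-12 - 1) - 6, 39)*(-354) + ((-82 + 151) - 138) = (((-12 - 1) - 6) - 2*39)*(-354) + ((-82 + 151) - 138) = ((-13 - 6) - 78)*(-354) + (69 - 138) = (-19 - 78)*(-354) - 69 = -97*(-354) - 69 = 34338 - 69 = 34269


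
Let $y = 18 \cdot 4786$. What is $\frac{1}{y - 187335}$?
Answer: $- \frac{1}{101187} \approx -9.8827 \cdot 10^{-6}$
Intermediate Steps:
$y = 86148$
$\frac{1}{y - 187335} = \frac{1}{86148 - 187335} = \frac{1}{-101187} = - \frac{1}{101187}$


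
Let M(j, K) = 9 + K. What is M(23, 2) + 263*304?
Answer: 79963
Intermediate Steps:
M(23, 2) + 263*304 = (9 + 2) + 263*304 = 11 + 79952 = 79963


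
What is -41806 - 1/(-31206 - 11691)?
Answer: -1793351981/42897 ≈ -41806.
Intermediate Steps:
-41806 - 1/(-31206 - 11691) = -41806 - 1/(-42897) = -41806 - 1*(-1/42897) = -41806 + 1/42897 = -1793351981/42897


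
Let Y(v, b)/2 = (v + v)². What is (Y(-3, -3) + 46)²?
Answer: 13924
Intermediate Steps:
Y(v, b) = 8*v² (Y(v, b) = 2*(v + v)² = 2*(2*v)² = 2*(4*v²) = 8*v²)
(Y(-3, -3) + 46)² = (8*(-3)² + 46)² = (8*9 + 46)² = (72 + 46)² = 118² = 13924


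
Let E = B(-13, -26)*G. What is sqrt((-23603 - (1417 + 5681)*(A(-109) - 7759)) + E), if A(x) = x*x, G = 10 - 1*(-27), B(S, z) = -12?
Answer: I*sqrt(29282003) ≈ 5411.3*I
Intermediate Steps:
G = 37 (G = 10 + 27 = 37)
A(x) = x**2
E = -444 (E = -12*37 = -444)
sqrt((-23603 - (1417 + 5681)*(A(-109) - 7759)) + E) = sqrt((-23603 - (1417 + 5681)*((-109)**2 - 7759)) - 444) = sqrt((-23603 - 7098*(11881 - 7759)) - 444) = sqrt((-23603 - 7098*4122) - 444) = sqrt((-23603 - 1*29257956) - 444) = sqrt((-23603 - 29257956) - 444) = sqrt(-29281559 - 444) = sqrt(-29282003) = I*sqrt(29282003)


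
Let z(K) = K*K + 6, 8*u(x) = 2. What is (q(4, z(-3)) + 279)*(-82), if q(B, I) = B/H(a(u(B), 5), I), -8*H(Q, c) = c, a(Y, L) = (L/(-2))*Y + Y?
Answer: -340546/15 ≈ -22703.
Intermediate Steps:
u(x) = 1/4 (u(x) = (1/8)*2 = 1/4)
z(K) = 6 + K**2 (z(K) = K**2 + 6 = 6 + K**2)
a(Y, L) = Y - L*Y/2 (a(Y, L) = (L*(-1/2))*Y + Y = (-L/2)*Y + Y = -L*Y/2 + Y = Y - L*Y/2)
H(Q, c) = -c/8
q(B, I) = -8*B/I (q(B, I) = B/((-I/8)) = B*(-8/I) = -8*B/I)
(q(4, z(-3)) + 279)*(-82) = (-8*4/(6 + (-3)**2) + 279)*(-82) = (-8*4/(6 + 9) + 279)*(-82) = (-8*4/15 + 279)*(-82) = (-8*4*1/15 + 279)*(-82) = (-32/15 + 279)*(-82) = (4153/15)*(-82) = -340546/15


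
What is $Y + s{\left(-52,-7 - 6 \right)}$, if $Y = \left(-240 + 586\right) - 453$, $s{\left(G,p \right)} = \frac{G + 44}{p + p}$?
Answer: $- \frac{1387}{13} \approx -106.69$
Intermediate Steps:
$s{\left(G,p \right)} = \frac{44 + G}{2 p}$
$Y = -107$ ($Y = 346 - 453 = -107$)
$Y + s{\left(-52,-7 - 6 \right)} = -107 + \frac{44 - 52}{2 \left(-7 - 6\right)} = -107 + \frac{1}{2} \frac{1}{-13} \left(-8\right) = -107 + \frac{1}{2} \left(- \frac{1}{13}\right) \left(-8\right) = -107 + \frac{4}{13} = - \frac{1387}{13}$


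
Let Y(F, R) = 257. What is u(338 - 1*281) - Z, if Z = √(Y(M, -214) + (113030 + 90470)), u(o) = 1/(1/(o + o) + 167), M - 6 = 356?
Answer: 114/19039 - √203757 ≈ -451.39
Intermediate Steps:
M = 362 (M = 6 + 356 = 362)
u(o) = 1/(167 + 1/(2*o)) (u(o) = 1/(1/(2*o) + 167) = 1/(167 + 1/(2*o)))
Z = √203757 (Z = √(257 + (113030 + 90470)) = √(257 + 203500) = √203757 ≈ 451.39)
u(338 - 1*281) - Z = 2*(338 - 1*281)/(1 + 334*(338 - 1*281)) - √203757 = 2*(338 - 281)/(1 + 334*(338 - 281)) - √203757 = 2*57/(1 + 334*57) - √203757 = 2*57/(1 + 19038) - √203757 = 2*57/19039 - √203757 = 2*57*(1/19039) - √203757 = 114/19039 - √203757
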